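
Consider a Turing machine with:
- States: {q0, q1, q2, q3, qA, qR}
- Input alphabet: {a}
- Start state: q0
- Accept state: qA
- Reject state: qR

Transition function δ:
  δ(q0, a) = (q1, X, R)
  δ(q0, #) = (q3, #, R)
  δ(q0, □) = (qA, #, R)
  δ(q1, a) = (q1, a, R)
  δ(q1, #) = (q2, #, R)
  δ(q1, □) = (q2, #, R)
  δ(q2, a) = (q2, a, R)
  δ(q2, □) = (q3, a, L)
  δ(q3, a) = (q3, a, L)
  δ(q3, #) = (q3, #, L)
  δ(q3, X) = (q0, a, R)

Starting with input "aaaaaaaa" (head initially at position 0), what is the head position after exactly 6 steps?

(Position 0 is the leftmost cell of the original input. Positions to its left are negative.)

Execution trace (head position shown):
Step 0: [q0]aaaaaaaa  (head at position 0)
Step 1: move right → X[q1]aaaaaaa  (head at position 1)
Step 2: move right → Xa[q1]aaaaaa  (head at position 2)
Step 3: move right → Xaa[q1]aaaaa  (head at position 3)
Step 4: move right → Xaaa[q1]aaaa  (head at position 4)
Step 5: move right → Xaaaa[q1]aaa  (head at position 5)
Step 6: move right → Xaaaaa[q1]aa  (head at position 6)

After 6 steps, the head is at position 6.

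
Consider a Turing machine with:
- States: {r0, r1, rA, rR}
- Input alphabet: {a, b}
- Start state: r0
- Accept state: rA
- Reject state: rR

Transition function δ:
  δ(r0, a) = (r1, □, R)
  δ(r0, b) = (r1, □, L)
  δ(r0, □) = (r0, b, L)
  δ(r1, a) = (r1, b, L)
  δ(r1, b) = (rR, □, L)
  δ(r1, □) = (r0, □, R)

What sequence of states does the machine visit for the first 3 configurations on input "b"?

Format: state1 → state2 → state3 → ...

Execution trace:
Initial: [r0]b
Step 1: δ(r0, b) = (r1, □, L) → [r1]□□
Step 2: δ(r1, □) = (r0, □, R) → □[r0]□

State sequence: r0 → r1 → r0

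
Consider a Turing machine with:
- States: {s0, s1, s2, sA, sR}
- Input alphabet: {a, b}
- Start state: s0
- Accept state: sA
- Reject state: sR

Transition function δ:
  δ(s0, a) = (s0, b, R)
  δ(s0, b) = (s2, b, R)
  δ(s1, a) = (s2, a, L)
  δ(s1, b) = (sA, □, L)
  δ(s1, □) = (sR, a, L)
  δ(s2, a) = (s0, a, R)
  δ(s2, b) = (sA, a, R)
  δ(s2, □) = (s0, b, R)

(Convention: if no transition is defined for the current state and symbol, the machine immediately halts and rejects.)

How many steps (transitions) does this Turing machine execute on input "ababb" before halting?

Execution trace:
Initial: [s0]ababb
Step 1: δ(s0, a) = (s0, b, R) → b[s0]babb
Step 2: δ(s0, b) = (s2, b, R) → bb[s2]abb
Step 3: δ(s2, a) = (s0, a, R) → bba[s0]bb
Step 4: δ(s0, b) = (s2, b, R) → bbab[s2]b
Step 5: δ(s2, b) = (sA, a, R) → bbaba[sA]□

The machine reaches the accept state sA and halts.

The machine executed 5 steps before halting.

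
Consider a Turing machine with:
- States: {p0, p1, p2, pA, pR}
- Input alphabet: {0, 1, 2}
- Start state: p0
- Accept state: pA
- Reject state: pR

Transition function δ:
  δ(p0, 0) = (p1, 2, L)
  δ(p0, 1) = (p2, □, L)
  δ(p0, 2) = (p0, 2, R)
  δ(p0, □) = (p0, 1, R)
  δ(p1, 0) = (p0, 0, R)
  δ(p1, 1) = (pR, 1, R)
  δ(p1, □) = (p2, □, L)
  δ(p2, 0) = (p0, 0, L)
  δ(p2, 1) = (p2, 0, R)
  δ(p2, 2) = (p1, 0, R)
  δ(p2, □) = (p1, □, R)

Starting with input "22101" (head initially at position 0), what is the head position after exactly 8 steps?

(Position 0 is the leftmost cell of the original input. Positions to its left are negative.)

Execution trace (head position shown):
Step 0: [p0]22101  (head at position 0)
Step 1: move right → 2[p0]2101  (head at position 1)
Step 2: move right → 22[p0]101  (head at position 2)
Step 3: move left → 2[p2]2□01  (head at position 1)
Step 4: move right → 20[p1]□01  (head at position 2)
Step 5: move left → 2[p2]0□01  (head at position 1)
Step 6: move left → [p0]20□01  (head at position 0)
Step 7: move right → 2[p0]0□01  (head at position 1)
Step 8: move left → [p1]22□01  (head at position 0)

After 8 steps, the head is at position 0.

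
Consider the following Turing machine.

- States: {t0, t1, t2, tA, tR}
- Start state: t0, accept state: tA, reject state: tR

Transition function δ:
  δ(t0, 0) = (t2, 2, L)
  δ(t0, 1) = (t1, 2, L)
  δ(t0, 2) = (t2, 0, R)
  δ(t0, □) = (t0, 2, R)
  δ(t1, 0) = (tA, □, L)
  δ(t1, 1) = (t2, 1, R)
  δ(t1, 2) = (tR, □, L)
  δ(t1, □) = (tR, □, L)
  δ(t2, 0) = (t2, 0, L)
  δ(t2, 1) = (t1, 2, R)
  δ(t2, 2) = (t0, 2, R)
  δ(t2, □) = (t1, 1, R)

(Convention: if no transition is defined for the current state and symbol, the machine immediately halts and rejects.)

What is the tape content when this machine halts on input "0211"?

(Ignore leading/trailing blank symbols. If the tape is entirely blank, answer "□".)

Execution trace:
Initial: [t0]0211
Step 1: δ(t0, 0) = (t2, 2, L) → [t2]□2211
Step 2: δ(t2, □) = (t1, 1, R) → 1[t1]2211
Step 3: δ(t1, 2) = (tR, □, L) → [tR]1□211

The machine reaches the reject state tR and halts.

Final tape (ignoring leading/trailing blanks): 1□211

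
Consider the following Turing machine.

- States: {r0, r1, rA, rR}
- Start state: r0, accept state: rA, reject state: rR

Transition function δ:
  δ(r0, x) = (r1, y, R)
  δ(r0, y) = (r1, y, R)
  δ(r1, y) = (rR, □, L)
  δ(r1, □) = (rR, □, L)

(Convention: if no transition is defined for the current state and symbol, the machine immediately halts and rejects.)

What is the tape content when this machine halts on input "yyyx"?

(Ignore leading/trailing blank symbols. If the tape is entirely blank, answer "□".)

Execution trace:
Initial: [r0]yyyx
Step 1: δ(r0, y) = (r1, y, R) → y[r1]yyx
Step 2: δ(r1, y) = (rR, □, L) → [rR]y□yx

The machine reaches the reject state rR and halts.

Final tape (ignoring leading/trailing blanks): y□yx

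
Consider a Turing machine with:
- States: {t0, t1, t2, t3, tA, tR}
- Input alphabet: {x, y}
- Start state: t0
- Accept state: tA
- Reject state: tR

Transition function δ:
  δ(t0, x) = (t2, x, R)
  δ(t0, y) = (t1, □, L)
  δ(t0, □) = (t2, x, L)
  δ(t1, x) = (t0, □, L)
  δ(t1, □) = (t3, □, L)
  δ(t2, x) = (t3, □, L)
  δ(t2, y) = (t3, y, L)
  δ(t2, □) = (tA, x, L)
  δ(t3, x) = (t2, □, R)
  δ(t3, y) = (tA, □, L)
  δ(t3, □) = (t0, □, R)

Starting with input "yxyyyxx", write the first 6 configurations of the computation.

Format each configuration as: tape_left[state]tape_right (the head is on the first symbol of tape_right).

Transitions applied:
Step 1: δ(t0, y) = (t1, □, L)
Step 2: δ(t1, □) = (t3, □, L)
Step 3: δ(t3, □) = (t0, □, R)
Step 4: δ(t0, □) = (t2, x, L)
Step 5: δ(t2, □) = (tA, x, L)

The first 6 configurations are:
[t0]yxyyyxx ⊢ [t1]□□xyyyxx ⊢ [t3]□□□xyyyxx ⊢ □[t0]□□xyyyxx ⊢ [t2]□x□xyyyxx ⊢ [tA]□xx□xyyyxx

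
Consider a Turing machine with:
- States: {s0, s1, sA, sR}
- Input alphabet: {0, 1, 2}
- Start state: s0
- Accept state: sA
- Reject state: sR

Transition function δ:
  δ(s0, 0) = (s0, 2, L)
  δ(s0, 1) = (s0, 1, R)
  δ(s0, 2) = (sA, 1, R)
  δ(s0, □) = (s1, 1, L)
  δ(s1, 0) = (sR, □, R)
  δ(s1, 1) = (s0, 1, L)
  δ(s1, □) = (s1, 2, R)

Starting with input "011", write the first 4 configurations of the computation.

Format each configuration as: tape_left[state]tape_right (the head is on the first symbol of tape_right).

Transitions applied:
Step 1: δ(s0, 0) = (s0, 2, L)
Step 2: δ(s0, □) = (s1, 1, L)
Step 3: δ(s1, □) = (s1, 2, R)

The first 4 configurations are:
[s0]011 ⊢ [s0]□211 ⊢ [s1]□1211 ⊢ 2[s1]1211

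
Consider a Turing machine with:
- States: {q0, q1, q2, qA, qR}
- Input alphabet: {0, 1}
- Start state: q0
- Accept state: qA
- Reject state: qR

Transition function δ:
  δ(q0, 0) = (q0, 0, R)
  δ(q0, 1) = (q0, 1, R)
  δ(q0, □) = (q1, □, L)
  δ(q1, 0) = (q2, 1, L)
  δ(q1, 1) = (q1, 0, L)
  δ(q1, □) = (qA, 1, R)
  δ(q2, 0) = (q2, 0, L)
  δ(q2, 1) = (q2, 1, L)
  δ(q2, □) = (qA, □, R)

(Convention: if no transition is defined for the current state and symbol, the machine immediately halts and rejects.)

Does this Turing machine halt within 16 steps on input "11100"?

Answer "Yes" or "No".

Execution trace:
Initial: [q0]11100
Step 1: δ(q0, 1) = (q0, 1, R) → 1[q0]1100
Step 2: δ(q0, 1) = (q0, 1, R) → 11[q0]100
Step 3: δ(q0, 1) = (q0, 1, R) → 111[q0]00
Step 4: δ(q0, 0) = (q0, 0, R) → 1110[q0]0
Step 5: δ(q0, 0) = (q0, 0, R) → 11100[q0]□
Step 6: δ(q0, □) = (q1, □, L) → 1110[q1]0□
Step 7: δ(q1, 0) = (q2, 1, L) → 111[q2]01□
Step 8: δ(q2, 0) = (q2, 0, L) → 11[q2]101□
Step 9: δ(q2, 1) = (q2, 1, L) → 1[q2]1101□
Step 10: δ(q2, 1) = (q2, 1, L) → [q2]11101□
Step 11: δ(q2, 1) = (q2, 1, L) → [q2]□11101□
Step 12: δ(q2, □) = (qA, □, R) → □[qA]11101□

The machine reaches the accept state qA and halts.
The machine halted after 12 steps (within the 16-step bound).

Answer: Yes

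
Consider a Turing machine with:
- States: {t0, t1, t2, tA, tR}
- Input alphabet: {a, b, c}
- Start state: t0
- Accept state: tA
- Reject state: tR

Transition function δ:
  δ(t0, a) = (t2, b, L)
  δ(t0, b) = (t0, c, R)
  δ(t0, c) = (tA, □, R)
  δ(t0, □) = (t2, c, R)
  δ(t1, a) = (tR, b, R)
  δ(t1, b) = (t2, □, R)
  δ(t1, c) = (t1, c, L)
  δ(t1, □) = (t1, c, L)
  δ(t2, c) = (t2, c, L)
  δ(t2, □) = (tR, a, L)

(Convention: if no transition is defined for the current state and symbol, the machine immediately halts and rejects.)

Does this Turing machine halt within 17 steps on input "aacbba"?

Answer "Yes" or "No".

Execution trace:
Initial: [t0]aacbba
Step 1: δ(t0, a) = (t2, b, L) → [t2]□bacbba
Step 2: δ(t2, □) = (tR, a, L) → [tR]□abacbba

The machine reaches the reject state tR and halts.
The machine halted after 2 steps (within the 17-step bound).

Answer: Yes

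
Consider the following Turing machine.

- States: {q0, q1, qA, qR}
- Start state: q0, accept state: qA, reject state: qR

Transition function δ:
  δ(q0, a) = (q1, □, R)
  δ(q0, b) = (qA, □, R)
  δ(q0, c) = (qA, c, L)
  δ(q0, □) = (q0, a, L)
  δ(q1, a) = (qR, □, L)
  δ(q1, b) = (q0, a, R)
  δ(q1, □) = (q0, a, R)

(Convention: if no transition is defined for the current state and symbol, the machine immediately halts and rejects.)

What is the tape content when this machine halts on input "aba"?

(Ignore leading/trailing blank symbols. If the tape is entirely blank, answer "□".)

Execution trace:
Initial: [q0]aba
Step 1: δ(q0, a) = (q1, □, R) → □[q1]ba
Step 2: δ(q1, b) = (q0, a, R) → □a[q0]a
Step 3: δ(q0, a) = (q1, □, R) → □a□[q1]□
Step 4: δ(q1, □) = (q0, a, R) → □a□a[q0]□
Step 5: δ(q0, □) = (q0, a, L) → □a□[q0]aa
Step 6: δ(q0, a) = (q1, □, R) → □a□□[q1]a
Step 7: δ(q1, a) = (qR, □, L) → □a□[qR]□□

The machine reaches the reject state qR and halts.

Final tape (ignoring leading/trailing blanks): a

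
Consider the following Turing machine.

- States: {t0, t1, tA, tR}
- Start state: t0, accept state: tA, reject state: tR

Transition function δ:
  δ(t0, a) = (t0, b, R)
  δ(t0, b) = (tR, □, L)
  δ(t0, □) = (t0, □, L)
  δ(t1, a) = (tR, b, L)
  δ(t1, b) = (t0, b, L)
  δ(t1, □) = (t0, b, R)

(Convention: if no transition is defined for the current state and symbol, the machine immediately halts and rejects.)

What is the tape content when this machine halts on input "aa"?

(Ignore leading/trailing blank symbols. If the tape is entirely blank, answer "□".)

Execution trace:
Initial: [t0]aa
Step 1: δ(t0, a) = (t0, b, R) → b[t0]a
Step 2: δ(t0, a) = (t0, b, R) → bb[t0]□
Step 3: δ(t0, □) = (t0, □, L) → b[t0]b□
Step 4: δ(t0, b) = (tR, □, L) → [tR]b□□

The machine reaches the reject state tR and halts.

Final tape (ignoring leading/trailing blanks): b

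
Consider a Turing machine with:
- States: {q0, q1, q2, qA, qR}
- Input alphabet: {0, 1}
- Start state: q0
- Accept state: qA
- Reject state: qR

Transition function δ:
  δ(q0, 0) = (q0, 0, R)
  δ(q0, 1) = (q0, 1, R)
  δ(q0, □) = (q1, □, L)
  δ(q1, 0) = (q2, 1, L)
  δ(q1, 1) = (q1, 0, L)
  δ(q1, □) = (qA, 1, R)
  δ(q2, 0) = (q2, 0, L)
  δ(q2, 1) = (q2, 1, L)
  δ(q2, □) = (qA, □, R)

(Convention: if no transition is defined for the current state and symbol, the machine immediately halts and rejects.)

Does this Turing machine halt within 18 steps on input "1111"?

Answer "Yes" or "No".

Execution trace:
Initial: [q0]1111
Step 1: δ(q0, 1) = (q0, 1, R) → 1[q0]111
Step 2: δ(q0, 1) = (q0, 1, R) → 11[q0]11
Step 3: δ(q0, 1) = (q0, 1, R) → 111[q0]1
Step 4: δ(q0, 1) = (q0, 1, R) → 1111[q0]□
Step 5: δ(q0, □) = (q1, □, L) → 111[q1]1□
Step 6: δ(q1, 1) = (q1, 0, L) → 11[q1]10□
Step 7: δ(q1, 1) = (q1, 0, L) → 1[q1]100□
Step 8: δ(q1, 1) = (q1, 0, L) → [q1]1000□
Step 9: δ(q1, 1) = (q1, 0, L) → [q1]□0000□
Step 10: δ(q1, □) = (qA, 1, R) → 1[qA]0000□

The machine reaches the accept state qA and halts.
The machine halted after 10 steps (within the 18-step bound).

Answer: Yes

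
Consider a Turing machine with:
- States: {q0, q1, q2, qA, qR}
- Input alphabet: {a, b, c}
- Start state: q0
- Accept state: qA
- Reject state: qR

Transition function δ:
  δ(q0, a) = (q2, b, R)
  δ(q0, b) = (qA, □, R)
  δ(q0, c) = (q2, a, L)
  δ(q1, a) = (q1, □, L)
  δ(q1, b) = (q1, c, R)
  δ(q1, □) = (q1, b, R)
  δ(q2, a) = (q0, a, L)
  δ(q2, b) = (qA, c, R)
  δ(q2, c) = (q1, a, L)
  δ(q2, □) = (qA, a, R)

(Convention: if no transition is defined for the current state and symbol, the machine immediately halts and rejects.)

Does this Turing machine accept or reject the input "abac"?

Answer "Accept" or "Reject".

Execution trace:
Initial: [q0]abac
Step 1: δ(q0, a) = (q2, b, R) → b[q2]bac
Step 2: δ(q2, b) = (qA, c, R) → bc[qA]ac

The machine reaches the accept state qA and halts.

Answer: Accept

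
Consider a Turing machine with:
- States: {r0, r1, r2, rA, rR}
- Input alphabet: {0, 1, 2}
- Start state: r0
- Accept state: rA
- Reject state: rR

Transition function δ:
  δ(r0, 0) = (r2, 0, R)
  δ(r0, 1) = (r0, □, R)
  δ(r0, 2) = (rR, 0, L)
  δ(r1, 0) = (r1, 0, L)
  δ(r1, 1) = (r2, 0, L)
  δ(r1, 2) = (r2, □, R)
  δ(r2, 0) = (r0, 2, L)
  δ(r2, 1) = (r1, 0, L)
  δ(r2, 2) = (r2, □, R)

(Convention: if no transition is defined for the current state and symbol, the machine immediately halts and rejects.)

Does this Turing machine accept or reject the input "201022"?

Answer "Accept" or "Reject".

Execution trace:
Initial: [r0]201022
Step 1: δ(r0, 2) = (rR, 0, L) → [rR]□001022

The machine reaches the reject state rR and halts.

Answer: Reject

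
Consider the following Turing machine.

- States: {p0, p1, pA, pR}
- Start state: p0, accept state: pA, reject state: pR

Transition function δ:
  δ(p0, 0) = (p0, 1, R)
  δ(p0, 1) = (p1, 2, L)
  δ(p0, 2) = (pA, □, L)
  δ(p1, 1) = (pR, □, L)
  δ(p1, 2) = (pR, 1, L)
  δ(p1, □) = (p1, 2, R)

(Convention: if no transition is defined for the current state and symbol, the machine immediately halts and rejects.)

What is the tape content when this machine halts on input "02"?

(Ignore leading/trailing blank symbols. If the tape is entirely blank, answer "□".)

Execution trace:
Initial: [p0]02
Step 1: δ(p0, 0) = (p0, 1, R) → 1[p0]2
Step 2: δ(p0, 2) = (pA, □, L) → [pA]1□

The machine reaches the accept state pA and halts.

Final tape (ignoring leading/trailing blanks): 1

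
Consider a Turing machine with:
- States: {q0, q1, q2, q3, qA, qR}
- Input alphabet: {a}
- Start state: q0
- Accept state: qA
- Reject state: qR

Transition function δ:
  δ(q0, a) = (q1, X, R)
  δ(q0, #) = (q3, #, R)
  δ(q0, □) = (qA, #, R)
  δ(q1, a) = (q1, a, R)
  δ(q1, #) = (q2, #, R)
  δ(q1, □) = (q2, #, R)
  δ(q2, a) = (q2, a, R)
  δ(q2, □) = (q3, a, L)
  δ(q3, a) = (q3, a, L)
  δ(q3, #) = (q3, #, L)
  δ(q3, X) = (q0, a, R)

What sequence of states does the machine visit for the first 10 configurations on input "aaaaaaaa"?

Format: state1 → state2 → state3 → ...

Execution trace:
Initial: [q0]aaaaaaaa
Step 1: δ(q0, a) = (q1, X, R) → X[q1]aaaaaaa
Step 2: δ(q1, a) = (q1, a, R) → Xa[q1]aaaaaa
Step 3: δ(q1, a) = (q1, a, R) → Xaa[q1]aaaaa
Step 4: δ(q1, a) = (q1, a, R) → Xaaa[q1]aaaa
Step 5: δ(q1, a) = (q1, a, R) → Xaaaa[q1]aaa
Step 6: δ(q1, a) = (q1, a, R) → Xaaaaa[q1]aa
Step 7: δ(q1, a) = (q1, a, R) → Xaaaaaa[q1]a
Step 8: δ(q1, a) = (q1, a, R) → Xaaaaaaa[q1]□
Step 9: δ(q1, □) = (q2, #, R) → Xaaaaaaa#[q2]□

State sequence: q0 → q1 → q1 → q1 → q1 → q1 → q1 → q1 → q1 → q2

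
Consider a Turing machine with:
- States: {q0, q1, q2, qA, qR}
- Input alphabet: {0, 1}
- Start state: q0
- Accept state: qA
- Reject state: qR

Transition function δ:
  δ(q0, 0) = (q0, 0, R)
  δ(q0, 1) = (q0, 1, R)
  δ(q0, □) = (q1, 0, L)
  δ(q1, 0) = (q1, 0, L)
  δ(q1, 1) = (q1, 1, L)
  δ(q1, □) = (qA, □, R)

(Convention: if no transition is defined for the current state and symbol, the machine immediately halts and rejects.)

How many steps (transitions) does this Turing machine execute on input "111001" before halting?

Execution trace:
Initial: [q0]111001
Step 1: δ(q0, 1) = (q0, 1, R) → 1[q0]11001
Step 2: δ(q0, 1) = (q0, 1, R) → 11[q0]1001
Step 3: δ(q0, 1) = (q0, 1, R) → 111[q0]001
Step 4: δ(q0, 0) = (q0, 0, R) → 1110[q0]01
Step 5: δ(q0, 0) = (q0, 0, R) → 11100[q0]1
Step 6: δ(q0, 1) = (q0, 1, R) → 111001[q0]□
Step 7: δ(q0, □) = (q1, 0, L) → 11100[q1]10
Step 8: δ(q1, 1) = (q1, 1, L) → 1110[q1]010
Step 9: δ(q1, 0) = (q1, 0, L) → 111[q1]0010
Step 10: δ(q1, 0) = (q1, 0, L) → 11[q1]10010
Step 11: δ(q1, 1) = (q1, 1, L) → 1[q1]110010
Step 12: δ(q1, 1) = (q1, 1, L) → [q1]1110010
Step 13: δ(q1, 1) = (q1, 1, L) → [q1]□1110010
Step 14: δ(q1, □) = (qA, □, R) → □[qA]1110010

The machine reaches the accept state qA and halts.

The machine executed 14 steps before halting.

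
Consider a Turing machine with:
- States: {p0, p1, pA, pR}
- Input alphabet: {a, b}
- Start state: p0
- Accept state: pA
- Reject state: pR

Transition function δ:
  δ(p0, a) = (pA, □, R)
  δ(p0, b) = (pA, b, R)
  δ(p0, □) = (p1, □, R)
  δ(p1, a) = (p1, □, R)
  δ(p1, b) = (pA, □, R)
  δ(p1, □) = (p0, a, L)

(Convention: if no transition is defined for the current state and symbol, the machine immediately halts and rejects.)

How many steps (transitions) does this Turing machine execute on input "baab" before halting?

Execution trace:
Initial: [p0]baab
Step 1: δ(p0, b) = (pA, b, R) → b[pA]aab

The machine reaches the accept state pA and halts.

The machine executed 1 step before halting.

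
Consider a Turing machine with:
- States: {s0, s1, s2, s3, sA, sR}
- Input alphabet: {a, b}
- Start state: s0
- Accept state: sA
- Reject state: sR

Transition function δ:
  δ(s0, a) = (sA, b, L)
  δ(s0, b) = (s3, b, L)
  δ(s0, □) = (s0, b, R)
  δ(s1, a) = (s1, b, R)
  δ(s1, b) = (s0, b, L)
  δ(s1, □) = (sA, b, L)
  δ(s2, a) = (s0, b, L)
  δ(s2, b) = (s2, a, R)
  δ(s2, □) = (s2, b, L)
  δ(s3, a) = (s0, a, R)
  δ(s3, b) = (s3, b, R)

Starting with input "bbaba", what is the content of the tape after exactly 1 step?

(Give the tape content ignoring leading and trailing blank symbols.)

Execution trace:
Initial: [s0]bbaba
Step 1: δ(s0, b) = (s3, b, L) → [s3]□bbaba

No transition is defined for δ(s3, □). By convention the machine halts and rejects.

After 1 step, the tape (ignoring leading/trailing blanks) is: bbaba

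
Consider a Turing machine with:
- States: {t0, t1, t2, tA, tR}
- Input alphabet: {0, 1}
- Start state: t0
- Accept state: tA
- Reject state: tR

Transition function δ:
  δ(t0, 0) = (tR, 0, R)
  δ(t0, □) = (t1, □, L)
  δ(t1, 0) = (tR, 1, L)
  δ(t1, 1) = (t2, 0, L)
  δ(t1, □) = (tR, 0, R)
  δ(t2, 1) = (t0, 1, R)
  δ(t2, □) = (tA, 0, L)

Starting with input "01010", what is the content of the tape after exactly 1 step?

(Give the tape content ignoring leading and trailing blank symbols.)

Execution trace:
Initial: [t0]01010
Step 1: δ(t0, 0) = (tR, 0, R) → 0[tR]1010

The machine reaches the reject state tR and halts.

After 1 step, the tape (ignoring leading/trailing blanks) is: 01010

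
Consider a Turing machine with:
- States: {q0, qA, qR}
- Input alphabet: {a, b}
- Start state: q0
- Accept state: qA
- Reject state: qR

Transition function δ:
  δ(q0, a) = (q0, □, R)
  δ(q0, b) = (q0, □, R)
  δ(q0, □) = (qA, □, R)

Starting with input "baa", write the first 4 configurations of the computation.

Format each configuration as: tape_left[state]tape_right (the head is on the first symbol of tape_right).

Transitions applied:
Step 1: δ(q0, b) = (q0, □, R)
Step 2: δ(q0, a) = (q0, □, R)
Step 3: δ(q0, a) = (q0, □, R)

The first 4 configurations are:
[q0]baa ⊢ □[q0]aa ⊢ □□[q0]a ⊢ □□□[q0]□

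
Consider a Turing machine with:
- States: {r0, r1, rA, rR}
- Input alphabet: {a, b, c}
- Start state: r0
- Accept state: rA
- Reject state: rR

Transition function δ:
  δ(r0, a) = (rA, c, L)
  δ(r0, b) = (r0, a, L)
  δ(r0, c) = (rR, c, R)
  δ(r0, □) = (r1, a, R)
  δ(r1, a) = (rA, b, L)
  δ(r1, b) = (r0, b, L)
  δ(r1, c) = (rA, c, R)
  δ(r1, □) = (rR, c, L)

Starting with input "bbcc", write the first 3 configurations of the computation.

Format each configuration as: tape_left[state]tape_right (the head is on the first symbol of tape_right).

Transitions applied:
Step 1: δ(r0, b) = (r0, a, L)
Step 2: δ(r0, □) = (r1, a, R)

The first 3 configurations are:
[r0]bbcc ⊢ [r0]□abcc ⊢ a[r1]abcc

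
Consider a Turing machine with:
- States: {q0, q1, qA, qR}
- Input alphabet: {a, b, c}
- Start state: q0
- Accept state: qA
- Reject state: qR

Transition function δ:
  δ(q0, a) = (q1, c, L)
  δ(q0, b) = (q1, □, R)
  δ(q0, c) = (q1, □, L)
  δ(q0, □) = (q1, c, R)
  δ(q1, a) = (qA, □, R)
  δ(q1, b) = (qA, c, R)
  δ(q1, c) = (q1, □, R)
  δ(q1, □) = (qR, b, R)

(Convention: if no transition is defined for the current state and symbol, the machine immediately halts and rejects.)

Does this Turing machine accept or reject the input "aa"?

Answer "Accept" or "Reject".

Execution trace:
Initial: [q0]aa
Step 1: δ(q0, a) = (q1, c, L) → [q1]□ca
Step 2: δ(q1, □) = (qR, b, R) → b[qR]ca

The machine reaches the reject state qR and halts.

Answer: Reject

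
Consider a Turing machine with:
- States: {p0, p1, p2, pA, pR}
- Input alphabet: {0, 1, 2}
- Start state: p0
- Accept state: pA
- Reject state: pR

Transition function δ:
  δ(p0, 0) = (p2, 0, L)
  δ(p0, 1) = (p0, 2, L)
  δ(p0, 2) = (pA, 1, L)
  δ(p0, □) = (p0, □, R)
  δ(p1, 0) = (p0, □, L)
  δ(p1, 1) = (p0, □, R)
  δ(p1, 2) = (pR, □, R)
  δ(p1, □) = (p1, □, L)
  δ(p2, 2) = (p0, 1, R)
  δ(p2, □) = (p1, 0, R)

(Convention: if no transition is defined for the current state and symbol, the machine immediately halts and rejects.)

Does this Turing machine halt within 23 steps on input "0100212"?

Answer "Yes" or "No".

Execution trace:
Initial: [p0]0100212
Step 1: δ(p0, 0) = (p2, 0, L) → [p2]□0100212
Step 2: δ(p2, □) = (p1, 0, R) → 0[p1]0100212
Step 3: δ(p1, 0) = (p0, □, L) → [p0]0□100212
Step 4: δ(p0, 0) = (p2, 0, L) → [p2]□0□100212
Step 5: δ(p2, □) = (p1, 0, R) → 0[p1]0□100212
Step 6: δ(p1, 0) = (p0, □, L) → [p0]0□□100212
Step 7: δ(p0, 0) = (p2, 0, L) → [p2]□0□□100212
Step 8: δ(p2, □) = (p1, 0, R) → 0[p1]0□□100212
Step 9: δ(p1, 0) = (p0, □, L) → [p0]0□□□100212
Step 10: δ(p0, 0) = (p2, 0, L) → [p2]□0□□□100212
Step 11: δ(p2, □) = (p1, 0, R) → 0[p1]0□□□100212
Step 12: δ(p1, 0) = (p0, □, L) → [p0]0□□□□100212
Step 13: δ(p0, 0) = (p2, 0, L) → [p2]□0□□□□100212
Step 14: δ(p2, □) = (p1, 0, R) → 0[p1]0□□□□100212
Step 15: δ(p1, 0) = (p0, □, L) → [p0]0□□□□□100212
Step 16: δ(p0, 0) = (p2, 0, L) → [p2]□0□□□□□100212
Step 17: δ(p2, □) = (p1, 0, R) → 0[p1]0□□□□□100212
Step 18: δ(p1, 0) = (p0, □, L) → [p0]0□□□□□□100212
Step 19: δ(p0, 0) = (p2, 0, L) → [p2]□0□□□□□□100212
Step 20: δ(p2, □) = (p1, 0, R) → 0[p1]0□□□□□□100212
Step 21: δ(p1, 0) = (p0, □, L) → [p0]0□□□□□□□100212
Step 22: δ(p0, 0) = (p2, 0, L) → [p2]□0□□□□□□□100212
Step 23: δ(p2, □) = (p1, 0, R) → 0[p1]0□□□□□□□100212

The machine has not reached a halting state after 23 steps.
The machine did not halt within the 23-step bound.

Answer: No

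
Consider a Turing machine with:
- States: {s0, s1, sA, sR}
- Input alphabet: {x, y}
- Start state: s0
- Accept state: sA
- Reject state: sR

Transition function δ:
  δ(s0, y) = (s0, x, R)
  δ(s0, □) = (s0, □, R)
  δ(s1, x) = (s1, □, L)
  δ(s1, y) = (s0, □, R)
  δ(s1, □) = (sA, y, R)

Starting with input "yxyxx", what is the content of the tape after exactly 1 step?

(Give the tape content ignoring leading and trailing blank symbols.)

Execution trace:
Initial: [s0]yxyxx
Step 1: δ(s0, y) = (s0, x, R) → x[s0]xyxx

No transition is defined for δ(s0, x). By convention the machine halts and rejects.

After 1 step, the tape (ignoring leading/trailing blanks) is: xxyxx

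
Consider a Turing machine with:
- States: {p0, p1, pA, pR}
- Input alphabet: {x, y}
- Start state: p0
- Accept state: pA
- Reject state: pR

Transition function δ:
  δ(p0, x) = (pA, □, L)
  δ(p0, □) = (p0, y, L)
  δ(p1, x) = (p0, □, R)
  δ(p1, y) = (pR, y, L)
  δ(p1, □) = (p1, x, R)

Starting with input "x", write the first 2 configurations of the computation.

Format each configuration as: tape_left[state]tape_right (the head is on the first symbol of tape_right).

Transitions applied:
Step 1: δ(p0, x) = (pA, □, L)

The first 2 configurations are:
[p0]x ⊢ [pA]□□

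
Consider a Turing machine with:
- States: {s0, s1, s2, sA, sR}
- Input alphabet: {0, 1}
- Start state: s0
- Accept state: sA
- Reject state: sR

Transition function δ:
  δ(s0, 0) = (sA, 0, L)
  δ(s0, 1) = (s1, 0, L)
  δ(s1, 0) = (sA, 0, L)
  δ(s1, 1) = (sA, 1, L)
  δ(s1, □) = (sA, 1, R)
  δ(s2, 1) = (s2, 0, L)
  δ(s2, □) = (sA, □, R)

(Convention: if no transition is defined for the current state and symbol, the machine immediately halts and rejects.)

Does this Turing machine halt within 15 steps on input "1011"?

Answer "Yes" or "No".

Execution trace:
Initial: [s0]1011
Step 1: δ(s0, 1) = (s1, 0, L) → [s1]□0011
Step 2: δ(s1, □) = (sA, 1, R) → 1[sA]0011

The machine reaches the accept state sA and halts.
The machine halted after 2 steps (within the 15-step bound).

Answer: Yes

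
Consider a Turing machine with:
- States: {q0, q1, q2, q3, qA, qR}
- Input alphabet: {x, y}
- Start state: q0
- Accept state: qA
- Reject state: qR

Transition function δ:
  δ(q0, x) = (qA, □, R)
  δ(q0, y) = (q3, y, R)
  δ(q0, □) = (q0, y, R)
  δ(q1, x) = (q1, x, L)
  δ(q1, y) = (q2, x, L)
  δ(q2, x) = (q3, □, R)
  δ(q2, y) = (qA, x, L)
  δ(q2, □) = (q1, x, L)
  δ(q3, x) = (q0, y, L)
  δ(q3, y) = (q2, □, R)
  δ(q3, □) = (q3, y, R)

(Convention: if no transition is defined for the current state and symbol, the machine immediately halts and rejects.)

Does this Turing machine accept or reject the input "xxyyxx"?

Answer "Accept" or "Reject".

Execution trace:
Initial: [q0]xxyyxx
Step 1: δ(q0, x) = (qA, □, R) → □[qA]xyyxx

The machine reaches the accept state qA and halts.

Answer: Accept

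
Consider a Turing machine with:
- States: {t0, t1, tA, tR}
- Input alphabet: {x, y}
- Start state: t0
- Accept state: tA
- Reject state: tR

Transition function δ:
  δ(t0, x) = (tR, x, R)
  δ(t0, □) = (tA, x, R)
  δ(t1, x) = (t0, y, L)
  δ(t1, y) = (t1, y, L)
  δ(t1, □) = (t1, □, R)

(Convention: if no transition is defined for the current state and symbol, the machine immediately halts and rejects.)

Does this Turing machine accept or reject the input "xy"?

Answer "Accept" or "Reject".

Execution trace:
Initial: [t0]xy
Step 1: δ(t0, x) = (tR, x, R) → x[tR]y

The machine reaches the reject state tR and halts.

Answer: Reject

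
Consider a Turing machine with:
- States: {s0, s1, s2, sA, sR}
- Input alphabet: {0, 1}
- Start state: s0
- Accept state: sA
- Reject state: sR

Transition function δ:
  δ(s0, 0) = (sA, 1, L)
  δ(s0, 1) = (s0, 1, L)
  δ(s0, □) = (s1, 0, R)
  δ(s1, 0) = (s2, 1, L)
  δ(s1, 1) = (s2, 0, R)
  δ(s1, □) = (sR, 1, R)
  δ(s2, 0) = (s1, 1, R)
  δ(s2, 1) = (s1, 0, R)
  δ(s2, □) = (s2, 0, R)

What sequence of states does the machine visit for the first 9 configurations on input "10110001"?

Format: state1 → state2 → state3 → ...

Execution trace:
Initial: [s0]10110001
Step 1: δ(s0, 1) = (s0, 1, L) → [s0]□10110001
Step 2: δ(s0, □) = (s1, 0, R) → 0[s1]10110001
Step 3: δ(s1, 1) = (s2, 0, R) → 00[s2]0110001
Step 4: δ(s2, 0) = (s1, 1, R) → 001[s1]110001
Step 5: δ(s1, 1) = (s2, 0, R) → 0010[s2]10001
Step 6: δ(s2, 1) = (s1, 0, R) → 00100[s1]0001
Step 7: δ(s1, 0) = (s2, 1, L) → 0010[s2]01001
Step 8: δ(s2, 0) = (s1, 1, R) → 00101[s1]1001

State sequence: s0 → s0 → s1 → s2 → s1 → s2 → s1 → s2 → s1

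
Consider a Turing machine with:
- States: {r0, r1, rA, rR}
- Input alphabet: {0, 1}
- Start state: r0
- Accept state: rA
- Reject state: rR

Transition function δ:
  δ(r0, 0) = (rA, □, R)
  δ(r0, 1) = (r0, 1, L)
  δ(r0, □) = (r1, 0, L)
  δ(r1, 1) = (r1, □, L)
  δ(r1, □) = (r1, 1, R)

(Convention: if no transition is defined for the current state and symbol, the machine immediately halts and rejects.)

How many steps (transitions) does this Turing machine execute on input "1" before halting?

Execution trace:
Initial: [r0]1
Step 1: δ(r0, 1) = (r0, 1, L) → [r0]□1
Step 2: δ(r0, □) = (r1, 0, L) → [r1]□01
Step 3: δ(r1, □) = (r1, 1, R) → 1[r1]01

No transition is defined for δ(r1, 0). By convention the machine halts and rejects.

The machine executed 3 steps before halting.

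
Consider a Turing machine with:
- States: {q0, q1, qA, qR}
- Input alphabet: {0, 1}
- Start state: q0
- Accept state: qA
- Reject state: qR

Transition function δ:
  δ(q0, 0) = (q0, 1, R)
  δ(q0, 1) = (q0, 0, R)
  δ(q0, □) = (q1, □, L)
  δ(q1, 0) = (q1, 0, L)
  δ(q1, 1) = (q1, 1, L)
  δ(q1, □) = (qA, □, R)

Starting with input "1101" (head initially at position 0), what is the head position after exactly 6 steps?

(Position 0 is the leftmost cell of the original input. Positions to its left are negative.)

Execution trace (head position shown):
Step 0: [q0]1101  (head at position 0)
Step 1: move right → 0[q0]101  (head at position 1)
Step 2: move right → 00[q0]01  (head at position 2)
Step 3: move right → 001[q0]1  (head at position 3)
Step 4: move right → 0010[q0]□  (head at position 4)
Step 5: move left → 001[q1]0□  (head at position 3)
Step 6: move left → 00[q1]10□  (head at position 2)

After 6 steps, the head is at position 2.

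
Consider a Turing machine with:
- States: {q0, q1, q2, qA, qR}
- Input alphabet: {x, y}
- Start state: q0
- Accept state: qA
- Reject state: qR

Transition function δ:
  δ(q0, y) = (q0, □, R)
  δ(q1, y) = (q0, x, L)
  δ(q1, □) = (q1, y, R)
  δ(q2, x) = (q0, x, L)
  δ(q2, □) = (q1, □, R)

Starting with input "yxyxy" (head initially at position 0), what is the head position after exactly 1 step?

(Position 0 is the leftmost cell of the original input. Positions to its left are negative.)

Execution trace (head position shown):
Step 0: [q0]yxyxy  (head at position 0)
Step 1: move right → □[q0]xyxy  (head at position 1)

After 1 step, the head is at position 1.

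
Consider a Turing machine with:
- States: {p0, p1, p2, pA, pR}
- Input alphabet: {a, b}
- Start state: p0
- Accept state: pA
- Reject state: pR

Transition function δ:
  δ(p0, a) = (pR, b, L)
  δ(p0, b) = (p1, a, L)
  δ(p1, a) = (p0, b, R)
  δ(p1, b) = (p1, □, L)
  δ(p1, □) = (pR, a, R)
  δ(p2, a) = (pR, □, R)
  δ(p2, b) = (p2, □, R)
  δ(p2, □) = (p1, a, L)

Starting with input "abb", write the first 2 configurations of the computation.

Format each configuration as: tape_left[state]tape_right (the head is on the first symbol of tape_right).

Transitions applied:
Step 1: δ(p0, a) = (pR, b, L)

The first 2 configurations are:
[p0]abb ⊢ [pR]□bbb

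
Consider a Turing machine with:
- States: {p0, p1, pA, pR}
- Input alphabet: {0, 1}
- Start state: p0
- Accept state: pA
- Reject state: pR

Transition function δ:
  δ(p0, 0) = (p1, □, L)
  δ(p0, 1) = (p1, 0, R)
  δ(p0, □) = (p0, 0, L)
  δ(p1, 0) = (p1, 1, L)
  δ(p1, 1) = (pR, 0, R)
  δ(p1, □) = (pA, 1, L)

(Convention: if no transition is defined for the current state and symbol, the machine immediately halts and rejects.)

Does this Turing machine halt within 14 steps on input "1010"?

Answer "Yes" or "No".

Execution trace:
Initial: [p0]1010
Step 1: δ(p0, 1) = (p1, 0, R) → 0[p1]010
Step 2: δ(p1, 0) = (p1, 1, L) → [p1]0110
Step 3: δ(p1, 0) = (p1, 1, L) → [p1]□1110
Step 4: δ(p1, □) = (pA, 1, L) → [pA]□11110

The machine reaches the accept state pA and halts.
The machine halted after 4 steps (within the 14-step bound).

Answer: Yes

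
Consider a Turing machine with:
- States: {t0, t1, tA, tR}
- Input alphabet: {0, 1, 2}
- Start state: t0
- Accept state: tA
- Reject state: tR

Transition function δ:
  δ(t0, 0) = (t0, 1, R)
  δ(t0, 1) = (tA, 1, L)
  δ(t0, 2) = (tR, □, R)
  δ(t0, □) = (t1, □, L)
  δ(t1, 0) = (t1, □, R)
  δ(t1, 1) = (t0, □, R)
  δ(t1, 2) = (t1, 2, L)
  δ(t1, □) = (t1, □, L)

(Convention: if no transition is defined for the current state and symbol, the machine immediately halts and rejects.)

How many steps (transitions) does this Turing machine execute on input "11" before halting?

Execution trace:
Initial: [t0]11
Step 1: δ(t0, 1) = (tA, 1, L) → [tA]□11

The machine reaches the accept state tA and halts.

The machine executed 1 step before halting.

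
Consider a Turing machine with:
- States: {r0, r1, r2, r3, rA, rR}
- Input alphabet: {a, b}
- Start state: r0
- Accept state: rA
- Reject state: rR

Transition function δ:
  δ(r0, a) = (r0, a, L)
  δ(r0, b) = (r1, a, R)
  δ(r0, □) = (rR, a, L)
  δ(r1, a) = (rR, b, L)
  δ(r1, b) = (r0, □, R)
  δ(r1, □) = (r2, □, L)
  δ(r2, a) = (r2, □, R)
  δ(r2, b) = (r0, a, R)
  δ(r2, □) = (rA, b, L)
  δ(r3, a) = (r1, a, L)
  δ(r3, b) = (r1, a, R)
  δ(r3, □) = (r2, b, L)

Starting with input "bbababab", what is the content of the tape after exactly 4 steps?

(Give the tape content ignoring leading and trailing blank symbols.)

Execution trace:
Initial: [r0]bbababab
Step 1: δ(r0, b) = (r1, a, R) → a[r1]bababab
Step 2: δ(r1, b) = (r0, □, R) → a□[r0]ababab
Step 3: δ(r0, a) = (r0, a, L) → a[r0]□ababab
Step 4: δ(r0, □) = (rR, a, L) → [rR]aaababab

The machine reaches the reject state rR and halts.

After 4 steps, the tape (ignoring leading/trailing blanks) is: aaababab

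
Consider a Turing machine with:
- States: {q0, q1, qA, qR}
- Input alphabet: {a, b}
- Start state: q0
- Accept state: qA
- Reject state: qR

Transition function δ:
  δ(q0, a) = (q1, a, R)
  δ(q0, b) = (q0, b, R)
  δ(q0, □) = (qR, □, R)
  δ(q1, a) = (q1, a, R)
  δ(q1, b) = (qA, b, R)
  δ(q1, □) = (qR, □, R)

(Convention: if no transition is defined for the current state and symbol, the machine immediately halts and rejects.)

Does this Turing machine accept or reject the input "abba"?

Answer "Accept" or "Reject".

Execution trace:
Initial: [q0]abba
Step 1: δ(q0, a) = (q1, a, R) → a[q1]bba
Step 2: δ(q1, b) = (qA, b, R) → ab[qA]ba

The machine reaches the accept state qA and halts.

Answer: Accept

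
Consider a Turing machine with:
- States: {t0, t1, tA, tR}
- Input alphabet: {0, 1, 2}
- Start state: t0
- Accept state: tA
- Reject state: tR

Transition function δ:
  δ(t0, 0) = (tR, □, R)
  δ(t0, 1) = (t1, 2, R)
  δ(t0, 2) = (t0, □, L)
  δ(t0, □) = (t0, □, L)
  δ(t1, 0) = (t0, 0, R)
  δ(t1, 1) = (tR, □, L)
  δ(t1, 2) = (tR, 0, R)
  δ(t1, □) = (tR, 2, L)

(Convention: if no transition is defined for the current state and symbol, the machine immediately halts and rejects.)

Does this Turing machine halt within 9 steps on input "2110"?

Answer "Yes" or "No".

Execution trace:
Initial: [t0]2110
Step 1: δ(t0, 2) = (t0, □, L) → [t0]□□110
Step 2: δ(t0, □) = (t0, □, L) → [t0]□□□110
Step 3: δ(t0, □) = (t0, □, L) → [t0]□□□□110
Step 4: δ(t0, □) = (t0, □, L) → [t0]□□□□□110
Step 5: δ(t0, □) = (t0, □, L) → [t0]□□□□□□110
Step 6: δ(t0, □) = (t0, □, L) → [t0]□□□□□□□110
Step 7: δ(t0, □) = (t0, □, L) → [t0]□□□□□□□□110
Step 8: δ(t0, □) = (t0, □, L) → [t0]□□□□□□□□□110
Step 9: δ(t0, □) = (t0, □, L) → [t0]□□□□□□□□□□110

The machine has not reached a halting state after 9 steps.
The machine did not halt within the 9-step bound.

Answer: No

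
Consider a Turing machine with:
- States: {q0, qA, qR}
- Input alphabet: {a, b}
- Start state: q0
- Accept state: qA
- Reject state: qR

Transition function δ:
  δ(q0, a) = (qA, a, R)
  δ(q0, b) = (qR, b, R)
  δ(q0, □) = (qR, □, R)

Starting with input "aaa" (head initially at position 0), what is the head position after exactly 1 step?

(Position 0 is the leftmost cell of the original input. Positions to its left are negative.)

Execution trace (head position shown):
Step 0: [q0]aaa  (head at position 0)
Step 1: move right → a[qA]aa  (head at position 1)

After 1 step, the head is at position 1.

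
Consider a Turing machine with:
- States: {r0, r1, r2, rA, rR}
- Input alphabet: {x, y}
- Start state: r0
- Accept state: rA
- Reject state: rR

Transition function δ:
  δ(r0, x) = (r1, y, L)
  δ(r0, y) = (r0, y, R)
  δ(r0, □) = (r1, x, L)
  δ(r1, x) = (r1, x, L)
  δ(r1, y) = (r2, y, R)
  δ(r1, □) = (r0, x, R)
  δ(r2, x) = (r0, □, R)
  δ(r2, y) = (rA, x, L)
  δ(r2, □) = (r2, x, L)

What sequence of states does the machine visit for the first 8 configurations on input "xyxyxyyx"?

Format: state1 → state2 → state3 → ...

Execution trace:
Initial: [r0]xyxyxyyx
Step 1: δ(r0, x) = (r1, y, L) → [r1]□yyxyxyyx
Step 2: δ(r1, □) = (r0, x, R) → x[r0]yyxyxyyx
Step 3: δ(r0, y) = (r0, y, R) → xy[r0]yxyxyyx
Step 4: δ(r0, y) = (r0, y, R) → xyy[r0]xyxyyx
Step 5: δ(r0, x) = (r1, y, L) → xy[r1]yyyxyyx
Step 6: δ(r1, y) = (r2, y, R) → xyy[r2]yyxyyx
Step 7: δ(r2, y) = (rA, x, L) → xy[rA]yxyxyyx

The machine reaches the accept state rA and halts.

State sequence: r0 → r1 → r0 → r0 → r0 → r1 → r2 → rA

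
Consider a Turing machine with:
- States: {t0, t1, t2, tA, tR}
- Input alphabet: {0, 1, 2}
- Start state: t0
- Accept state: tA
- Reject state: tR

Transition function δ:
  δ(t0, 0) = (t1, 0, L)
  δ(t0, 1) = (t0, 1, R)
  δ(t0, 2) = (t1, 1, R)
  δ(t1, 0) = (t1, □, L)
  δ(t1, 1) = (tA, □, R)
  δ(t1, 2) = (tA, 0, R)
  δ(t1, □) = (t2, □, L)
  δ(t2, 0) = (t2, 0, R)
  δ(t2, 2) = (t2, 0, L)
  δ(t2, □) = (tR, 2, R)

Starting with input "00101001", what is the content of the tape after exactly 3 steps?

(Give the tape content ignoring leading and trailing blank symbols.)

Execution trace:
Initial: [t0]00101001
Step 1: δ(t0, 0) = (t1, 0, L) → [t1]□00101001
Step 2: δ(t1, □) = (t2, □, L) → [t2]□□00101001
Step 3: δ(t2, □) = (tR, 2, R) → 2[tR]□00101001

The machine reaches the reject state tR and halts.

After 3 steps, the tape (ignoring leading/trailing blanks) is: 2□00101001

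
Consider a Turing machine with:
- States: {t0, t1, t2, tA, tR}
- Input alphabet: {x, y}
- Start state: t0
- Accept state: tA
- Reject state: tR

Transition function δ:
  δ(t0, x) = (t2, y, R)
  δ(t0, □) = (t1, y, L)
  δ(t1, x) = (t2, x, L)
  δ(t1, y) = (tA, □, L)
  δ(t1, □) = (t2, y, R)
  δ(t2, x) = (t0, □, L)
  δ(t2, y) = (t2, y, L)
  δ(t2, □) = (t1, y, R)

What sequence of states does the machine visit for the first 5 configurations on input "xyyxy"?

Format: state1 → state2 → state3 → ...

Execution trace:
Initial: [t0]xyyxy
Step 1: δ(t0, x) = (t2, y, R) → y[t2]yyxy
Step 2: δ(t2, y) = (t2, y, L) → [t2]yyyxy
Step 3: δ(t2, y) = (t2, y, L) → [t2]□yyyxy
Step 4: δ(t2, □) = (t1, y, R) → y[t1]yyyxy

State sequence: t0 → t2 → t2 → t2 → t1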